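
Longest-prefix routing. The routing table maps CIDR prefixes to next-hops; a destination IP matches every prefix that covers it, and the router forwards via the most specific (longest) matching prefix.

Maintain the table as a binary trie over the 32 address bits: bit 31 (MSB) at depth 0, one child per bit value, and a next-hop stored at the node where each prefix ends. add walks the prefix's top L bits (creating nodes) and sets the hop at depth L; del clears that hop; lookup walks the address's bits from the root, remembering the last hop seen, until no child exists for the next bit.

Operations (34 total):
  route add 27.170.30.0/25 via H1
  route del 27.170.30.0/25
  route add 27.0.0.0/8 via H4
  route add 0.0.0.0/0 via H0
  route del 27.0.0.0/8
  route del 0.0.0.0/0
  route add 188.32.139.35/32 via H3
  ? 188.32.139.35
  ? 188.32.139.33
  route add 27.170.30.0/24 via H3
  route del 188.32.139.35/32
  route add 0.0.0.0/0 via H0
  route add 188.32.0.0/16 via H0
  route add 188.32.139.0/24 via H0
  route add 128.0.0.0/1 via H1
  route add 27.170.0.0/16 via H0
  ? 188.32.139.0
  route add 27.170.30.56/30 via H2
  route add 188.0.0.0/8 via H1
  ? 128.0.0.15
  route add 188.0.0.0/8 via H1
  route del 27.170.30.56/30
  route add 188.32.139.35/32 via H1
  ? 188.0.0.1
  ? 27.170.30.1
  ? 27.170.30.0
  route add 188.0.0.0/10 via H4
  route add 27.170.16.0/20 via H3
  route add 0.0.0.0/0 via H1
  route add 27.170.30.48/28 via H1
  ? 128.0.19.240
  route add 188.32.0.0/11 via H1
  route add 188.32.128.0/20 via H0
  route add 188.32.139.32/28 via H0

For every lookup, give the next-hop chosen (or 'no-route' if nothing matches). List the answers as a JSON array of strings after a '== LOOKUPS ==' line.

Process each operation:
  + 27.170.30.0/25 (H1) depth=25
  - 27.170.30.0/25 clear@25
  + 27.0.0.0/8 (H4) depth=8
  + 0.0.0.0/0 (H0) depth=0
  - 27.0.0.0/8 clear@8
  - 0.0.0.0/0 clear@0
  + 188.32.139.35/32 (H3) depth=32
  lookup 188.32.139.35: bits 10111100001000001000101100100011 walk d0:-→d1:-→d2:-→d3:-→d4:-→d5:-→d6:-→d7:-→d8:-→d9:-→d10:-→d11:-→d12:-→d13:-→d14:-→d15:-→d16:-→d17:-→d18:-→d19:-→d20:-→d21:-→d22:-→d23:-→d24:-→d25:-→d26:-→d27:-→d28:-→d29:-→d30:-→d31:-→d32:H3 -> H3
  lookup 188.32.139.33: bits 101111000010000010001011001000 walk d0:-→d1:-→d2:-→d3:-→d4:-→d5:-→d6:-→d7:-→d8:-→d9:-→d10:-→d11:-→d12:-→d13:-→d14:-→d15:-→d16:-→d17:-→d18:-→d19:-→d20:-→d21:-→d22:-→d23:-→d24:-→d25:-→d26:-→d27:-→d28:-→d29:-→d30:- -> no-route
  + 27.170.30.0/24 (H3) depth=24
  - 188.32.139.35/32 clear@32
  + 0.0.0.0/0 (H0) depth=0
  + 188.32.0.0/16 (H0) depth=16
  + 188.32.139.0/24 (H0) depth=24
  + 128.0.0.0/1 (H1) depth=1
  + 27.170.0.0/16 (H0) depth=16
  lookup 188.32.139.0: bits 10111100001000001000101100 walk d0:H0→d1:H1→d2:-→d3:-→d4:-→d5:-→d6:-→d7:-→d8:-→d9:-→d10:-→d11:-→d12:-→d13:-→d14:-→d15:-→d16:H0→d17:-→d18:-→d19:-→d20:-→d21:-→d22:-→d23:-→d24:H0→d25:-→d26:- -> H0
  + 27.170.30.56/30 (H2) depth=30
  + 188.0.0.0/8 (H1) depth=8
  lookup 128.0.0.15: bits 10 walk d0:H0→d1:H1→d2:- -> H1
  + 188.0.0.0/8 (H1) depth=8
  - 27.170.30.56/30 clear@30
  + 188.32.139.35/32 (H1) depth=32
  lookup 188.0.0.1: bits 1011110000 walk d0:H0→d1:H1→d2:-→d3:-→d4:-→d5:-→d6:-→d7:-→d8:H1→d9:-→d10:- -> H1
  lookup 27.170.30.1: bits 00011011101010100001111000 walk d0:H0→d1:-→d2:-→d3:-→d4:-→d5:-→d6:-→d7:-→d8:-→d9:-→d10:-→d11:-→d12:-→d13:-→d14:-→d15:-→d16:H0→d17:-→d18:-→d19:-→d20:-→d21:-→d22:-→d23:-→d24:H3→d25:-→d26:- -> H3
  lookup 27.170.30.0: bits 00011011101010100001111000 walk d0:H0→d1:-→d2:-→d3:-→d4:-→d5:-→d6:-→d7:-→d8:-→d9:-→d10:-→d11:-→d12:-→d13:-→d14:-→d15:-→d16:H0→d17:-→d18:-→d19:-→d20:-→d21:-→d22:-→d23:-→d24:H3→d25:-→d26:- -> H3
  + 188.0.0.0/10 (H4) depth=10
  + 27.170.16.0/20 (H3) depth=20
  + 0.0.0.0/0 (H1) depth=0
  + 27.170.30.48/28 (H1) depth=28
  lookup 128.0.19.240: bits 10 walk d0:H1→d1:H1→d2:- -> H1
  + 188.32.0.0/11 (H1) depth=11
  + 188.32.128.0/20 (H0) depth=20
  + 188.32.139.32/28 (H0) depth=28

== LOOKUPS ==
["H3","no-route","H0","H1","H1","H3","H3","H1"]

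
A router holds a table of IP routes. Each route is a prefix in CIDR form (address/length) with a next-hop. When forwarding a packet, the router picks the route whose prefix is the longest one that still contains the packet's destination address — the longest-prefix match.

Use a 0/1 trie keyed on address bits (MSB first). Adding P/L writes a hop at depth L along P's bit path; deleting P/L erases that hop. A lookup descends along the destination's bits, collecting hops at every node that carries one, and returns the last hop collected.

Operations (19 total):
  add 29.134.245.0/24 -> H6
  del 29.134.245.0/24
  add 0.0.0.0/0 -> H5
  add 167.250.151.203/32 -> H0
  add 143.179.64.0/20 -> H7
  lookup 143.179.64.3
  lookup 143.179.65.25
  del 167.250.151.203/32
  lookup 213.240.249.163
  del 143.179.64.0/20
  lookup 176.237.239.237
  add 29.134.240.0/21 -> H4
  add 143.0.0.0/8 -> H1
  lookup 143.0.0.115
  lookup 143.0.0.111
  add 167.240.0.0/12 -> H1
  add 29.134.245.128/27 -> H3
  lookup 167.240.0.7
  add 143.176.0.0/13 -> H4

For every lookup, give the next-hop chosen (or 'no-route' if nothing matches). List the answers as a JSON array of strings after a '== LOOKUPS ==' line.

Apply in order:
  add 29.134.245.0/24 -> H6 at depth 24
  del 29.134.245.0/24 (clear depth 24)
  add 0.0.0.0/0 -> H5 at depth 0
  add 167.250.151.203/32 -> H0 at depth 32
  add 143.179.64.0/20 -> H7 at depth 20
  ? 143.179.64.3  path d0:H5→d1:-→d2:-→d3:-→d4:-→d5:-→d6:-→d7:-→d8:-→d9:-→d10:-→d11:-→d12:-→d13:-→d14:-→d15:-→d16:-→d17:-→d18:-→d19:-→d20:H7  best=H7
  ? 143.179.65.25  path d0:H5→d1:-→d2:-→d3:-→d4:-→d5:-→d6:-→d7:-→d8:-→d9:-→d10:-→d11:-→d12:-→d13:-→d14:-→d15:-→d16:-→d17:-→d18:-→d19:-→d20:H7  best=H7
  del 167.250.151.203/32 (clear depth 32)
  ? 213.240.249.163  path d0:H5→d1:-  best=H5
  del 143.179.64.0/20 (clear depth 20)
  ? 176.237.239.237  path d0:H5→d1:-→d2:-→d3:-  best=H5
  add 29.134.240.0/21 -> H4 at depth 21
  add 143.0.0.0/8 -> H1 at depth 8
  ? 143.0.0.115  path d0:H5→d1:-→d2:-→d3:-→d4:-→d5:-→d6:-→d7:-→d8:H1  best=H1
  ? 143.0.0.111  path d0:H5→d1:-→d2:-→d3:-→d4:-→d5:-→d6:-→d7:-→d8:H1  best=H1
  add 167.240.0.0/12 -> H1 at depth 12
  add 29.134.245.128/27 -> H3 at depth 27
  ? 167.240.0.7  path d0:H5→d1:-→d2:-→d3:-→d4:-→d5:-→d6:-→d7:-→d8:-→d9:-→d10:-→d11:-→d12:H1  best=H1
  add 143.176.0.0/13 -> H4 at depth 13

== LOOKUPS ==
["H7","H7","H5","H5","H1","H1","H1"]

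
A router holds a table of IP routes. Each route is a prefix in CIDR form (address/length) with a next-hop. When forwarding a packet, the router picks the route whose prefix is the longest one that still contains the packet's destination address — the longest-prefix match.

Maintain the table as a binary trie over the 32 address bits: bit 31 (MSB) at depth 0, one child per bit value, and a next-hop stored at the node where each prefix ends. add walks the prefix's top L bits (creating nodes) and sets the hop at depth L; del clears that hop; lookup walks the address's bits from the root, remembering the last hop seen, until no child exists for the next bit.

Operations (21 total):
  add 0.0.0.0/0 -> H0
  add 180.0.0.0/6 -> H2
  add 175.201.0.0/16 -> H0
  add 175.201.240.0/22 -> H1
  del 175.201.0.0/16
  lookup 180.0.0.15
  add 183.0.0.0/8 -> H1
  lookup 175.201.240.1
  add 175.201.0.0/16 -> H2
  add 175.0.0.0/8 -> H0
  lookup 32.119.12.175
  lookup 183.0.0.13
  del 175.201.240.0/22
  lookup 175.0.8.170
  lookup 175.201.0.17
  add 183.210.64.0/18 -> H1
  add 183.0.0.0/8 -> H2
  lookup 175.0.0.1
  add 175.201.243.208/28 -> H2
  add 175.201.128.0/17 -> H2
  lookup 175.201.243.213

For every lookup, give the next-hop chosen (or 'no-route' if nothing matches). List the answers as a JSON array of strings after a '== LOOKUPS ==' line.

Trace:
  + 0.0.0.0/0 (H0) depth=0
  + 180.0.0.0/6 (H2) depth=6
  + 175.201.0.0/16 (H0) depth=16
  + 175.201.240.0/22 (H1) depth=22
  - 175.201.0.0/16 clear@16
  lookup 180.0.0.15: bits 101101 walk d0:H0→d1:-→d2:-→d3:-→d4:-→d5:-→d6:H2 -> H2
  + 183.0.0.0/8 (H1) depth=8
  lookup 175.201.240.1: bits 1010111111001001111100 walk d0:H0→d1:-→d2:-→d3:-→d4:-→d5:-→d6:-→d7:-→d8:-→d9:-→d10:-→d11:-→d12:-→d13:-→d14:-→d15:-→d16:-→d17:-→d18:-→d19:-→d20:-→d21:-→d22:H1 -> H1
  + 175.201.0.0/16 (H2) depth=16
  + 175.0.0.0/8 (H0) depth=8
  lookup 32.119.12.175: bits ε walk d0:H0 -> H0
  lookup 183.0.0.13: bits 10110111 walk d0:H0→d1:-→d2:-→d3:-→d4:-→d5:-→d6:H2→d7:-→d8:H1 -> H1
  - 175.201.240.0/22 clear@22
  lookup 175.0.8.170: bits 10101111 walk d0:H0→d1:-→d2:-→d3:-→d4:-→d5:-→d6:-→d7:-→d8:H0 -> H0
  lookup 175.201.0.17: bits 1010111111001001 walk d0:H0→d1:-→d2:-→d3:-→d4:-→d5:-→d6:-→d7:-→d8:H0→d9:-→d10:-→d11:-→d12:-→d13:-→d14:-→d15:-→d16:H2 -> H2
  + 183.210.64.0/18 (H1) depth=18
  + 183.0.0.0/8 (H2) depth=8
  lookup 175.0.0.1: bits 10101111 walk d0:H0→d1:-→d2:-→d3:-→d4:-→d5:-→d6:-→d7:-→d8:H0 -> H0
  + 175.201.243.208/28 (H2) depth=28
  + 175.201.128.0/17 (H2) depth=17
  lookup 175.201.243.213: bits 1010111111001001111100111101 walk d0:H0→d1:-→d2:-→d3:-→d4:-→d5:-→d6:-→d7:-→d8:H0→d9:-→d10:-→d11:-→d12:-→d13:-→d14:-→d15:-→d16:H2→d17:H2→d18:-→d19:-→d20:-→d21:-→d22:-→d23:-→d24:-→d25:-→d26:-→d27:-→d28:H2 -> H2

== LOOKUPS ==
["H2","H1","H0","H1","H0","H2","H0","H2"]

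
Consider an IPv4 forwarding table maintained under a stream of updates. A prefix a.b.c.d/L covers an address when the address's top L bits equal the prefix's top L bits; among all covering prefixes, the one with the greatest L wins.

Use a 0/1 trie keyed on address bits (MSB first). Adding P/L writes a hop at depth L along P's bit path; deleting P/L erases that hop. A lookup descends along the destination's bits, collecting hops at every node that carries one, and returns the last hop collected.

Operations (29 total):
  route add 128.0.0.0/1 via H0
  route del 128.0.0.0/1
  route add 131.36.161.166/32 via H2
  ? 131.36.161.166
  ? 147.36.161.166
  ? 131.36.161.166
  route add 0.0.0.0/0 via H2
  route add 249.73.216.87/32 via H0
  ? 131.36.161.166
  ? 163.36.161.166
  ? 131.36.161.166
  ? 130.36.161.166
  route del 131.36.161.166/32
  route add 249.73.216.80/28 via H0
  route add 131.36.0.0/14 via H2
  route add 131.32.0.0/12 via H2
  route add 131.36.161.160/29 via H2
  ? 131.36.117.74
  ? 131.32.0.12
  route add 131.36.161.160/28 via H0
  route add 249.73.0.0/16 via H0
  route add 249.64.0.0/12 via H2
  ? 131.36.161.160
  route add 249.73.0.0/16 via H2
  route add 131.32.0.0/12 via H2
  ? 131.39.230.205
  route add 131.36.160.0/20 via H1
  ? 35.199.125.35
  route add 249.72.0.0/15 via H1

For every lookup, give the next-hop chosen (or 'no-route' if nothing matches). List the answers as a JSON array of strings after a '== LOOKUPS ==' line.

Trace:
  + 128.0.0.0/1 (H0) depth=1
  - 128.0.0.0/1 clear@1
  + 131.36.161.166/32 (H2) depth=32
  ? 131.36.161.166  path d0:-→d1:-→d2:-→d3:-→d4:-→d5:-→d6:-→d7:-→d8:-→d9:-→d10:-→d11:-→d12:-→d13:-→d14:-→d15:-→d16:-→d17:-→d18:-→d19:-→d20:-→d21:-→d22:-→d23:-→d24:-→d25:-→d26:-→d27:-→d28:-→d29:-→d30:-→d31:-→d32:H2  best=H2
  ? 147.36.161.166  path d0:-→d1:-→d2:-→d3:-  best=no-route
  ? 131.36.161.166  path d0:-→d1:-→d2:-→d3:-→d4:-→d5:-→d6:-→d7:-→d8:-→d9:-→d10:-→d11:-→d12:-→d13:-→d14:-→d15:-→d16:-→d17:-→d18:-→d19:-→d20:-→d21:-→d22:-→d23:-→d24:-→d25:-→d26:-→d27:-→d28:-→d29:-→d30:-→d31:-→d32:H2  best=H2
  + 0.0.0.0/0 (H2) depth=0
  + 249.73.216.87/32 (H0) depth=32
  ? 131.36.161.166  path d0:H2→d1:-→d2:-→d3:-→d4:-→d5:-→d6:-→d7:-→d8:-→d9:-→d10:-→d11:-→d12:-→d13:-→d14:-→d15:-→d16:-→d17:-→d18:-→d19:-→d20:-→d21:-→d22:-→d23:-→d24:-→d25:-→d26:-→d27:-→d28:-→d29:-→d30:-→d31:-→d32:H2  best=H2
  ? 163.36.161.166  path d0:H2→d1:-→d2:-  best=H2
  ? 131.36.161.166  path d0:H2→d1:-→d2:-→d3:-→d4:-→d5:-→d6:-→d7:-→d8:-→d9:-→d10:-→d11:-→d12:-→d13:-→d14:-→d15:-→d16:-→d17:-→d18:-→d19:-→d20:-→d21:-→d22:-→d23:-→d24:-→d25:-→d26:-→d27:-→d28:-→d29:-→d30:-→d31:-→d32:H2  best=H2
  ? 130.36.161.166  path d0:H2→d1:-→d2:-→d3:-→d4:-→d5:-→d6:-→d7:-  best=H2
  - 131.36.161.166/32 clear@32
  + 249.73.216.80/28 (H0) depth=28
  + 131.36.0.0/14 (H2) depth=14
  + 131.32.0.0/12 (H2) depth=12
  + 131.36.161.160/29 (H2) depth=29
  ? 131.36.117.74  path d0:H2→d1:-→d2:-→d3:-→d4:-→d5:-→d6:-→d7:-→d8:-→d9:-→d10:-→d11:-→d12:H2→d13:-→d14:H2→d15:-→d16:-  best=H2
  ? 131.32.0.12  path d0:H2→d1:-→d2:-→d3:-→d4:-→d5:-→d6:-→d7:-→d8:-→d9:-→d10:-→d11:-→d12:H2→d13:-  best=H2
  + 131.36.161.160/28 (H0) depth=28
  + 249.73.0.0/16 (H0) depth=16
  + 249.64.0.0/12 (H2) depth=12
  ? 131.36.161.160  path d0:H2→d1:-→d2:-→d3:-→d4:-→d5:-→d6:-→d7:-→d8:-→d9:-→d10:-→d11:-→d12:H2→d13:-→d14:H2→d15:-→d16:-→d17:-→d18:-→d19:-→d20:-→d21:-→d22:-→d23:-→d24:-→d25:-→d26:-→d27:-→d28:H0→d29:H2  best=H2
  + 249.73.0.0/16 (H2) depth=16
  + 131.32.0.0/12 (H2) depth=12
  ? 131.39.230.205  path d0:H2→d1:-→d2:-→d3:-→d4:-→d5:-→d6:-→d7:-→d8:-→d9:-→d10:-→d11:-→d12:H2→d13:-→d14:H2  best=H2
  + 131.36.160.0/20 (H1) depth=20
  ? 35.199.125.35  path d0:H2  best=H2
  + 249.72.0.0/15 (H1) depth=15

== LOOKUPS ==
["H2","no-route","H2","H2","H2","H2","H2","H2","H2","H2","H2","H2"]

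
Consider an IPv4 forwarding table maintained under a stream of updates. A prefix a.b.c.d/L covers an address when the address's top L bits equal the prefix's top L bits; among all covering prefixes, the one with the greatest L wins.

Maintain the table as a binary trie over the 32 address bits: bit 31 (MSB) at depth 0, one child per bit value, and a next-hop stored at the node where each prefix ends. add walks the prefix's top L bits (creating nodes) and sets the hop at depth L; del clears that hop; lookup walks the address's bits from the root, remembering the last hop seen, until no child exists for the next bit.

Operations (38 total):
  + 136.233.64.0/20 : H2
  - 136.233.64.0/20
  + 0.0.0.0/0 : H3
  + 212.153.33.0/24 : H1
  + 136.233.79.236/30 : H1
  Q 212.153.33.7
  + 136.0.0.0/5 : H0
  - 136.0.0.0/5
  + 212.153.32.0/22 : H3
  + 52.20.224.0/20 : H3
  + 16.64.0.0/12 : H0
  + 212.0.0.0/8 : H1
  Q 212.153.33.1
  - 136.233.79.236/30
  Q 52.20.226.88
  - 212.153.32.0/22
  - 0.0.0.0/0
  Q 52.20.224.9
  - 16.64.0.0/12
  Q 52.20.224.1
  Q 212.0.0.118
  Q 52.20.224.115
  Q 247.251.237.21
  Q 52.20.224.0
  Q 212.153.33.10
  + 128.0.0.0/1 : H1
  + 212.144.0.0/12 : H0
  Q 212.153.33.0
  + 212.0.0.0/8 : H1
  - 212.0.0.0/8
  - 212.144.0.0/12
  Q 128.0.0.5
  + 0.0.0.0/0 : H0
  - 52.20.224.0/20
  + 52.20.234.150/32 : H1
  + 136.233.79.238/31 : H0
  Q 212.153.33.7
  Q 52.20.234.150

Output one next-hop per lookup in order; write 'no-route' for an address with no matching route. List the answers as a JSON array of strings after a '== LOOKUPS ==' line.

Trace:
  add 136.233.64.0/20 -> H2 at depth 20
  del 136.233.64.0/20 (clear depth 20)
  add 0.0.0.0/0 -> H3 at depth 0
  add 212.153.33.0/24 -> H1 at depth 24
  add 136.233.79.236/30 -> H1 at depth 30
  ? 212.153.33.7  path d0:H3→d1:-→d2:-→d3:-→d4:-→d5:-→d6:-→d7:-→d8:-→d9:-→d10:-→d11:-→d12:-→d13:-→d14:-→d15:-→d16:-→d17:-→d18:-→d19:-→d20:-→d21:-→d22:-→d23:-→d24:H1  best=H1
  add 136.0.0.0/5 -> H0 at depth 5
  del 136.0.0.0/5 (clear depth 5)
  add 212.153.32.0/22 -> H3 at depth 22
  add 52.20.224.0/20 -> H3 at depth 20
  add 16.64.0.0/12 -> H0 at depth 12
  add 212.0.0.0/8 -> H1 at depth 8
  ? 212.153.33.1  path d0:H3→d1:-→d2:-→d3:-→d4:-→d5:-→d6:-→d7:-→d8:H1→d9:-→d10:-→d11:-→d12:-→d13:-→d14:-→d15:-→d16:-→d17:-→d18:-→d19:-→d20:-→d21:-→d22:H3→d23:-→d24:H1  best=H1
  del 136.233.79.236/30 (clear depth 30)
  ? 52.20.226.88  path d0:H3→d1:-→d2:-→d3:-→d4:-→d5:-→d6:-→d7:-→d8:-→d9:-→d10:-→d11:-→d12:-→d13:-→d14:-→d15:-→d16:-→d17:-→d18:-→d19:-→d20:H3  best=H3
  del 212.153.32.0/22 (clear depth 22)
  del 0.0.0.0/0 (clear depth 0)
  ? 52.20.224.9  path d0:-→d1:-→d2:-→d3:-→d4:-→d5:-→d6:-→d7:-→d8:-→d9:-→d10:-→d11:-→d12:-→d13:-→d14:-→d15:-→d16:-→d17:-→d18:-→d19:-→d20:H3  best=H3
  del 16.64.0.0/12 (clear depth 12)
  ? 52.20.224.1  path d0:-→d1:-→d2:-→d3:-→d4:-→d5:-→d6:-→d7:-→d8:-→d9:-→d10:-→d11:-→d12:-→d13:-→d14:-→d15:-→d16:-→d17:-→d18:-→d19:-→d20:H3  best=H3
  ? 212.0.0.118  path d0:-→d1:-→d2:-→d3:-→d4:-→d5:-→d6:-→d7:-→d8:H1  best=H1
  ? 52.20.224.115  path d0:-→d1:-→d2:-→d3:-→d4:-→d5:-→d6:-→d7:-→d8:-→d9:-→d10:-→d11:-→d12:-→d13:-→d14:-→d15:-→d16:-→d17:-→d18:-→d19:-→d20:H3  best=H3
  ? 247.251.237.21  path d0:-→d1:-→d2:-  best=no-route
  ? 52.20.224.0  path d0:-→d1:-→d2:-→d3:-→d4:-→d5:-→d6:-→d7:-→d8:-→d9:-→d10:-→d11:-→d12:-→d13:-→d14:-→d15:-→d16:-→d17:-→d18:-→d19:-→d20:H3  best=H3
  ? 212.153.33.10  path d0:-→d1:-→d2:-→d3:-→d4:-→d5:-→d6:-→d7:-→d8:H1→d9:-→d10:-→d11:-→d12:-→d13:-→d14:-→d15:-→d16:-→d17:-→d18:-→d19:-→d20:-→d21:-→d22:-→d23:-→d24:H1  best=H1
  add 128.0.0.0/1 -> H1 at depth 1
  add 212.144.0.0/12 -> H0 at depth 12
  ? 212.153.33.0  path d0:-→d1:H1→d2:-→d3:-→d4:-→d5:-→d6:-→d7:-→d8:H1→d9:-→d10:-→d11:-→d12:H0→d13:-→d14:-→d15:-→d16:-→d17:-→d18:-→d19:-→d20:-→d21:-→d22:-→d23:-→d24:H1  best=H1
  add 212.0.0.0/8 -> H1 at depth 8
  del 212.0.0.0/8 (clear depth 8)
  del 212.144.0.0/12 (clear depth 12)
  ? 128.0.0.5  path d0:-→d1:H1→d2:-→d3:-→d4:-  best=H1
  add 0.0.0.0/0 -> H0 at depth 0
  del 52.20.224.0/20 (clear depth 20)
  add 52.20.234.150/32 -> H1 at depth 32
  add 136.233.79.238/31 -> H0 at depth 31
  ? 212.153.33.7  path d0:H0→d1:H1→d2:-→d3:-→d4:-→d5:-→d6:-→d7:-→d8:-→d9:-→d10:-→d11:-→d12:-→d13:-→d14:-→d15:-→d16:-→d17:-→d18:-→d19:-→d20:-→d21:-→d22:-→d23:-→d24:H1  best=H1
  ? 52.20.234.150  path d0:H0→d1:-→d2:-→d3:-→d4:-→d5:-→d6:-→d7:-→d8:-→d9:-→d10:-→d11:-→d12:-→d13:-→d14:-→d15:-→d16:-→d17:-→d18:-→d19:-→d20:-→d21:-→d22:-→d23:-→d24:-→d25:-→d26:-→d27:-→d28:-→d29:-→d30:-→d31:-→d32:H1  best=H1

== LOOKUPS ==
["H1","H1","H3","H3","H3","H1","H3","no-route","H3","H1","H1","H1","H1","H1"]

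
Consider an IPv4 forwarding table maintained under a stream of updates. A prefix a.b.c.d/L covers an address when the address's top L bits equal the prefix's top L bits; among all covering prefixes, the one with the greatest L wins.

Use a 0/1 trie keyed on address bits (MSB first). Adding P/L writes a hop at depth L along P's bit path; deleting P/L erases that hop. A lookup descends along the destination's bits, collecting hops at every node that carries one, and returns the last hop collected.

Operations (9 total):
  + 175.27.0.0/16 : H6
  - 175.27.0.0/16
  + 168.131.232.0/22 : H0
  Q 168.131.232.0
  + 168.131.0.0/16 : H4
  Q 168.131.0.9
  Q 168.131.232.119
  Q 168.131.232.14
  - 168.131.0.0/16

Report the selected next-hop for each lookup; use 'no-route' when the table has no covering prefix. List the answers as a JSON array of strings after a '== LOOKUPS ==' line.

Trace:
  + 175.27.0.0/16 (H6) depth=16
  - 175.27.0.0/16 clear@16
  + 168.131.232.0/22 (H0) depth=22
  lookup 168.131.232.0: bits 1010100010000011111010 walk d0:-→d1:-→d2:-→d3:-→d4:-→d5:-→d6:-→d7:-→d8:-→d9:-→d10:-→d11:-→d12:-→d13:-→d14:-→d15:-→d16:-→d17:-→d18:-→d19:-→d20:-→d21:-→d22:H0 -> H0
  + 168.131.0.0/16 (H4) depth=16
  lookup 168.131.0.9: bits 1010100010000011 walk d0:-→d1:-→d2:-→d3:-→d4:-→d5:-→d6:-→d7:-→d8:-→d9:-→d10:-→d11:-→d12:-→d13:-→d14:-→d15:-→d16:H4 -> H4
  lookup 168.131.232.119: bits 1010100010000011111010 walk d0:-→d1:-→d2:-→d3:-→d4:-→d5:-→d6:-→d7:-→d8:-→d9:-→d10:-→d11:-→d12:-→d13:-→d14:-→d15:-→d16:H4→d17:-→d18:-→d19:-→d20:-→d21:-→d22:H0 -> H0
  lookup 168.131.232.14: bits 1010100010000011111010 walk d0:-→d1:-→d2:-→d3:-→d4:-→d5:-→d6:-→d7:-→d8:-→d9:-→d10:-→d11:-→d12:-→d13:-→d14:-→d15:-→d16:H4→d17:-→d18:-→d19:-→d20:-→d21:-→d22:H0 -> H0
  - 168.131.0.0/16 clear@16

== LOOKUPS ==
["H0","H4","H0","H0"]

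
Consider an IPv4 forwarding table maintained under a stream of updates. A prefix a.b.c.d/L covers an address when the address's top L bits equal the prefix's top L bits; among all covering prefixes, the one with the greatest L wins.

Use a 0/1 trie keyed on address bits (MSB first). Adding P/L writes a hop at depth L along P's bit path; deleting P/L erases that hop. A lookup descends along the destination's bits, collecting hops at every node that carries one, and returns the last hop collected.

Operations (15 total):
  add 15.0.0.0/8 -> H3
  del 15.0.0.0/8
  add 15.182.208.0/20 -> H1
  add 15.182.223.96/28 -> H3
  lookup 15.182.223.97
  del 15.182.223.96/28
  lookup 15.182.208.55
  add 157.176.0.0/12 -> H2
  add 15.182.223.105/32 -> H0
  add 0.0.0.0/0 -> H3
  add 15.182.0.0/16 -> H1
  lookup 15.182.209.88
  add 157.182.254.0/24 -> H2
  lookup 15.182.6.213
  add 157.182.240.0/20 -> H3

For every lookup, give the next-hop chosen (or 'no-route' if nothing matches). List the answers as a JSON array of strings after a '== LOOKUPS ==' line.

Process each operation:
  + 15.0.0.0/8 (H3) depth=8
  del 15.0.0.0/8 (clear depth 8)
  + 15.182.208.0/20 (H1) depth=20
  + 15.182.223.96/28 (H3) depth=28
  lookup 15.182.223.97: bits 0000111110110110110111110110 walk d0:-→d1:-→d2:-→d3:-→d4:-→d5:-→d6:-→d7:-→d8:-→d9:-→d10:-→d11:-→d12:-→d13:-→d14:-→d15:-→d16:-→d17:-→d18:-→d19:-→d20:H1→d21:-→d22:-→d23:-→d24:-→d25:-→d26:-→d27:-→d28:H3 -> H3
  del 15.182.223.96/28 (clear depth 28)
  lookup 15.182.208.55: bits 00001111101101101101 walk d0:-→d1:-→d2:-→d3:-→d4:-→d5:-→d6:-→d7:-→d8:-→d9:-→d10:-→d11:-→d12:-→d13:-→d14:-→d15:-→d16:-→d17:-→d18:-→d19:-→d20:H1 -> H1
  + 157.176.0.0/12 (H2) depth=12
  + 15.182.223.105/32 (H0) depth=32
  + 0.0.0.0/0 (H3) depth=0
  + 15.182.0.0/16 (H1) depth=16
  lookup 15.182.209.88: bits 00001111101101101101 walk d0:H3→d1:-→d2:-→d3:-→d4:-→d5:-→d6:-→d7:-→d8:-→d9:-→d10:-→d11:-→d12:-→d13:-→d14:-→d15:-→d16:H1→d17:-→d18:-→d19:-→d20:H1 -> H1
  + 157.182.254.0/24 (H2) depth=24
  lookup 15.182.6.213: bits 0000111110110110 walk d0:H3→d1:-→d2:-→d3:-→d4:-→d5:-→d6:-→d7:-→d8:-→d9:-→d10:-→d11:-→d12:-→d13:-→d14:-→d15:-→d16:H1 -> H1
  + 157.182.240.0/20 (H3) depth=20

== LOOKUPS ==
["H3","H1","H1","H1"]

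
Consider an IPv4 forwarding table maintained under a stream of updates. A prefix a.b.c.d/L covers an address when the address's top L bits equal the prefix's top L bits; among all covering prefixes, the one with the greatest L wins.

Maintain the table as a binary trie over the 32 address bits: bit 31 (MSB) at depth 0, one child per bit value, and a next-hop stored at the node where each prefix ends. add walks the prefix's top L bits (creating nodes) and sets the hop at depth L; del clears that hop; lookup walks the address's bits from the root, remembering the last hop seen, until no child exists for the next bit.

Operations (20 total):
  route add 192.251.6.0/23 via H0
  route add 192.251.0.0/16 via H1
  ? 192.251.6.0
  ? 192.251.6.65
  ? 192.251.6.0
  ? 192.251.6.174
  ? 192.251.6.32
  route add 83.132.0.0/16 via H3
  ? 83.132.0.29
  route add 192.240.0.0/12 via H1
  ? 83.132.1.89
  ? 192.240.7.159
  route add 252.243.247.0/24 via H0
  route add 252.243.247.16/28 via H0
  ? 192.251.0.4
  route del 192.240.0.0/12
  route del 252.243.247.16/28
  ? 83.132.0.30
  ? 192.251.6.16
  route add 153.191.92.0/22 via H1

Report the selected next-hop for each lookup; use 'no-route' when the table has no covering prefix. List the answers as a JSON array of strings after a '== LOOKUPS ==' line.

Apply in order:
  add 192.251.6.0/23 -> H0 at depth 23
  add 192.251.0.0/16 -> H1 at depth 16
  lookup 192.251.6.0: bits 11000000111110110000011 walk d0:-→d1:-→d2:-→d3:-→d4:-→d5:-→d6:-→d7:-→d8:-→d9:-→d10:-→d11:-→d12:-→d13:-→d14:-→d15:-→d16:H1→d17:-→d18:-→d19:-→d20:-→d21:-→d22:-→d23:H0 -> H0
  lookup 192.251.6.65: bits 11000000111110110000011 walk d0:-→d1:-→d2:-→d3:-→d4:-→d5:-→d6:-→d7:-→d8:-→d9:-→d10:-→d11:-→d12:-→d13:-→d14:-→d15:-→d16:H1→d17:-→d18:-→d19:-→d20:-→d21:-→d22:-→d23:H0 -> H0
  lookup 192.251.6.0: bits 11000000111110110000011 walk d0:-→d1:-→d2:-→d3:-→d4:-→d5:-→d6:-→d7:-→d8:-→d9:-→d10:-→d11:-→d12:-→d13:-→d14:-→d15:-→d16:H1→d17:-→d18:-→d19:-→d20:-→d21:-→d22:-→d23:H0 -> H0
  lookup 192.251.6.174: bits 11000000111110110000011 walk d0:-→d1:-→d2:-→d3:-→d4:-→d5:-→d6:-→d7:-→d8:-→d9:-→d10:-→d11:-→d12:-→d13:-→d14:-→d15:-→d16:H1→d17:-→d18:-→d19:-→d20:-→d21:-→d22:-→d23:H0 -> H0
  lookup 192.251.6.32: bits 11000000111110110000011 walk d0:-→d1:-→d2:-→d3:-→d4:-→d5:-→d6:-→d7:-→d8:-→d9:-→d10:-→d11:-→d12:-→d13:-→d14:-→d15:-→d16:H1→d17:-→d18:-→d19:-→d20:-→d21:-→d22:-→d23:H0 -> H0
  add 83.132.0.0/16 -> H3 at depth 16
  lookup 83.132.0.29: bits 0101001110000100 walk d0:-→d1:-→d2:-→d3:-→d4:-→d5:-→d6:-→d7:-→d8:-→d9:-→d10:-→d11:-→d12:-→d13:-→d14:-→d15:-→d16:H3 -> H3
  add 192.240.0.0/12 -> H1 at depth 12
  lookup 83.132.1.89: bits 0101001110000100 walk d0:-→d1:-→d2:-→d3:-→d4:-→d5:-→d6:-→d7:-→d8:-→d9:-→d10:-→d11:-→d12:-→d13:-→d14:-→d15:-→d16:H3 -> H3
  lookup 192.240.7.159: bits 110000001111 walk d0:-→d1:-→d2:-→d3:-→d4:-→d5:-→d6:-→d7:-→d8:-→d9:-→d10:-→d11:-→d12:H1 -> H1
  add 252.243.247.0/24 -> H0 at depth 24
  add 252.243.247.16/28 -> H0 at depth 28
  lookup 192.251.0.4: bits 110000001111101100000 walk d0:-→d1:-→d2:-→d3:-→d4:-→d5:-→d6:-→d7:-→d8:-→d9:-→d10:-→d11:-→d12:H1→d13:-→d14:-→d15:-→d16:H1→d17:-→d18:-→d19:-→d20:-→d21:- -> H1
  del 192.240.0.0/12 (clear depth 12)
  del 252.243.247.16/28 (clear depth 28)
  lookup 83.132.0.30: bits 0101001110000100 walk d0:-→d1:-→d2:-→d3:-→d4:-→d5:-→d6:-→d7:-→d8:-→d9:-→d10:-→d11:-→d12:-→d13:-→d14:-→d15:-→d16:H3 -> H3
  lookup 192.251.6.16: bits 11000000111110110000011 walk d0:-→d1:-→d2:-→d3:-→d4:-→d5:-→d6:-→d7:-→d8:-→d9:-→d10:-→d11:-→d12:-→d13:-→d14:-→d15:-→d16:H1→d17:-→d18:-→d19:-→d20:-→d21:-→d22:-→d23:H0 -> H0
  add 153.191.92.0/22 -> H1 at depth 22

== LOOKUPS ==
["H0","H0","H0","H0","H0","H3","H3","H1","H1","H3","H0"]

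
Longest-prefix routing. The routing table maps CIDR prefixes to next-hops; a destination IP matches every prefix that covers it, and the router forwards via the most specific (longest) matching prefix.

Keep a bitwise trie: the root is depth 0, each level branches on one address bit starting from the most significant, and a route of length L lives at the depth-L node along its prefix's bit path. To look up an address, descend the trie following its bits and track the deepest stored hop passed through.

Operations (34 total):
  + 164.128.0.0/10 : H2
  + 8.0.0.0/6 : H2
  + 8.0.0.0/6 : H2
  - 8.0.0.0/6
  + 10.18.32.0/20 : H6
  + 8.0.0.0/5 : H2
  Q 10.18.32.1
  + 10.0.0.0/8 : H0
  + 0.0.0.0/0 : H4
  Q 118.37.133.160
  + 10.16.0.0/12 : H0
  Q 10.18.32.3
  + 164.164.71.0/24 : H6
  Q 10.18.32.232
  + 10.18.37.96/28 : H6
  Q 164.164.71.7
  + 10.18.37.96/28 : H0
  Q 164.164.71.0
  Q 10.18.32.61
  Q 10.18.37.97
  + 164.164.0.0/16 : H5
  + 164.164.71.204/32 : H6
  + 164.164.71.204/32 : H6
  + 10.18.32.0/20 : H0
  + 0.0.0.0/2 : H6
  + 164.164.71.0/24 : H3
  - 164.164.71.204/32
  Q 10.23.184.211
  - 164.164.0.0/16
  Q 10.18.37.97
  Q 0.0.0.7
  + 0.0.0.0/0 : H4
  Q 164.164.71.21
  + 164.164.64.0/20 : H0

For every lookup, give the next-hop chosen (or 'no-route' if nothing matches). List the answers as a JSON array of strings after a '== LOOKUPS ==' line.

Process each operation:
  + 164.128.0.0/10 (H2) depth=10
  + 8.0.0.0/6 (H2) depth=6
  + 8.0.0.0/6 (H2) depth=6
  del 8.0.0.0/6 (clear depth 6)
  + 10.18.32.0/20 (H6) depth=20
  + 8.0.0.0/5 (H2) depth=5
  lookup 10.18.32.1: bits 00001010000100100010 walk d0:-→d1:-→d2:-→d3:-→d4:-→d5:H2→d6:-→d7:-→d8:-→d9:-→d10:-→d11:-→d12:-→d13:-→d14:-→d15:-→d16:-→d17:-→d18:-→d19:-→d20:H6 -> H6
  + 10.0.0.0/8 (H0) depth=8
  + 0.0.0.0/0 (H4) depth=0
  lookup 118.37.133.160: bits 0 walk d0:H4→d1:- -> H4
  + 10.16.0.0/12 (H0) depth=12
  lookup 10.18.32.3: bits 00001010000100100010 walk d0:H4→d1:-→d2:-→d3:-→d4:-→d5:H2→d6:-→d7:-→d8:H0→d9:-→d10:-→d11:-→d12:H0→d13:-→d14:-→d15:-→d16:-→d17:-→d18:-→d19:-→d20:H6 -> H6
  + 164.164.71.0/24 (H6) depth=24
  lookup 10.18.32.232: bits 00001010000100100010 walk d0:H4→d1:-→d2:-→d3:-→d4:-→d5:H2→d6:-→d7:-→d8:H0→d9:-→d10:-→d11:-→d12:H0→d13:-→d14:-→d15:-→d16:-→d17:-→d18:-→d19:-→d20:H6 -> H6
  + 10.18.37.96/28 (H6) depth=28
  lookup 164.164.71.7: bits 101001001010010001000111 walk d0:H4→d1:-→d2:-→d3:-→d4:-→d5:-→d6:-→d7:-→d8:-→d9:-→d10:H2→d11:-→d12:-→d13:-→d14:-→d15:-→d16:-→d17:-→d18:-→d19:-→d20:-→d21:-→d22:-→d23:-→d24:H6 -> H6
  + 10.18.37.96/28 (H0) depth=28
  lookup 164.164.71.0: bits 101001001010010001000111 walk d0:H4→d1:-→d2:-→d3:-→d4:-→d5:-→d6:-→d7:-→d8:-→d9:-→d10:H2→d11:-→d12:-→d13:-→d14:-→d15:-→d16:-→d17:-→d18:-→d19:-→d20:-→d21:-→d22:-→d23:-→d24:H6 -> H6
  lookup 10.18.32.61: bits 000010100001001000100 walk d0:H4→d1:-→d2:-→d3:-→d4:-→d5:H2→d6:-→d7:-→d8:H0→d9:-→d10:-→d11:-→d12:H0→d13:-→d14:-→d15:-→d16:-→d17:-→d18:-→d19:-→d20:H6→d21:- -> H6
  lookup 10.18.37.97: bits 0000101000010010001001010110 walk d0:H4→d1:-→d2:-→d3:-→d4:-→d5:H2→d6:-→d7:-→d8:H0→d9:-→d10:-→d11:-→d12:H0→d13:-→d14:-→d15:-→d16:-→d17:-→d18:-→d19:-→d20:H6→d21:-→d22:-→d23:-→d24:-→d25:-→d26:-→d27:-→d28:H0 -> H0
  + 164.164.0.0/16 (H5) depth=16
  + 164.164.71.204/32 (H6) depth=32
  + 164.164.71.204/32 (H6) depth=32
  + 10.18.32.0/20 (H0) depth=20
  + 0.0.0.0/2 (H6) depth=2
  + 164.164.71.0/24 (H3) depth=24
  del 164.164.71.204/32 (clear depth 32)
  lookup 10.23.184.211: bits 0000101000010 walk d0:H4→d1:-→d2:H6→d3:-→d4:-→d5:H2→d6:-→d7:-→d8:H0→d9:-→d10:-→d11:-→d12:H0→d13:- -> H0
  del 164.164.0.0/16 (clear depth 16)
  lookup 10.18.37.97: bits 0000101000010010001001010110 walk d0:H4→d1:-→d2:H6→d3:-→d4:-→d5:H2→d6:-→d7:-→d8:H0→d9:-→d10:-→d11:-→d12:H0→d13:-→d14:-→d15:-→d16:-→d17:-→d18:-→d19:-→d20:H0→d21:-→d22:-→d23:-→d24:-→d25:-→d26:-→d27:-→d28:H0 -> H0
  lookup 0.0.0.7: bits 0000 walk d0:H4→d1:-→d2:H6→d3:-→d4:- -> H6
  + 0.0.0.0/0 (H4) depth=0
  lookup 164.164.71.21: bits 101001001010010001000111 walk d0:H4→d1:-→d2:-→d3:-→d4:-→d5:-→d6:-→d7:-→d8:-→d9:-→d10:H2→d11:-→d12:-→d13:-→d14:-→d15:-→d16:-→d17:-→d18:-→d19:-→d20:-→d21:-→d22:-→d23:-→d24:H3 -> H3
  + 164.164.64.0/20 (H0) depth=20

== LOOKUPS ==
["H6","H4","H6","H6","H6","H6","H6","H0","H0","H0","H6","H3"]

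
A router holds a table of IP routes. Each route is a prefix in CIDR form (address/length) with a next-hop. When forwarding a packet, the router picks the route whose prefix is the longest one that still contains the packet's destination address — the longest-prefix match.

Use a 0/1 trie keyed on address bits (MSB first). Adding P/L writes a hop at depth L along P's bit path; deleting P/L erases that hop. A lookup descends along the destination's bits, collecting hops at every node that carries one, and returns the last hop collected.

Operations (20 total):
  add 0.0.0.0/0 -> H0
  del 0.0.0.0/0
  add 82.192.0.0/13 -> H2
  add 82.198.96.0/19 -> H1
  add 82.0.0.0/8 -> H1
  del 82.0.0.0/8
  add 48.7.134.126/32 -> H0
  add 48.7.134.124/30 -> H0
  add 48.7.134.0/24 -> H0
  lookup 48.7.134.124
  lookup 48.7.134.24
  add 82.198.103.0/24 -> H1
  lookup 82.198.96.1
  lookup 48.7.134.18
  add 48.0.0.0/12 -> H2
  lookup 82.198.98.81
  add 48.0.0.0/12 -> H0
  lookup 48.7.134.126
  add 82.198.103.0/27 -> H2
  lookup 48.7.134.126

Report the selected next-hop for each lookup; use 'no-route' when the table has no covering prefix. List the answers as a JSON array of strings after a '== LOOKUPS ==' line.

Process each operation:
  add 0.0.0.0/0 -> H0 at depth 0
  - 0.0.0.0/0 clear@0
  add 82.192.0.0/13 -> H2 at depth 13
  add 82.198.96.0/19 -> H1 at depth 19
  add 82.0.0.0/8 -> H1 at depth 8
  - 82.0.0.0/8 clear@8
  add 48.7.134.126/32 -> H0 at depth 32
  add 48.7.134.124/30 -> H0 at depth 30
  add 48.7.134.0/24 -> H0 at depth 24
  Q 48.7.134.124: descend 001100000000011110000110011111 ; hops seen [H0,H0] ; pick H0
  Q 48.7.134.24: descend 0011000000000111100001100 ; hops seen [H0] ; pick H0
  add 82.198.103.0/24 -> H1 at depth 24
  Q 82.198.96.1: descend 010100101100011001100 ; hops seen [H2,H1] ; pick H1
  Q 48.7.134.18: descend 0011000000000111100001100 ; hops seen [H0] ; pick H0
  add 48.0.0.0/12 -> H2 at depth 12
  Q 82.198.98.81: descend 010100101100011001100 ; hops seen [H2,H1] ; pick H1
  add 48.0.0.0/12 -> H0 at depth 12
  Q 48.7.134.126: descend 00110000000001111000011001111110 ; hops seen [H0,H0,H0,H0] ; pick H0
  add 82.198.103.0/27 -> H2 at depth 27
  Q 48.7.134.126: descend 00110000000001111000011001111110 ; hops seen [H0,H0,H0,H0] ; pick H0

== LOOKUPS ==
["H0","H0","H1","H0","H1","H0","H0"]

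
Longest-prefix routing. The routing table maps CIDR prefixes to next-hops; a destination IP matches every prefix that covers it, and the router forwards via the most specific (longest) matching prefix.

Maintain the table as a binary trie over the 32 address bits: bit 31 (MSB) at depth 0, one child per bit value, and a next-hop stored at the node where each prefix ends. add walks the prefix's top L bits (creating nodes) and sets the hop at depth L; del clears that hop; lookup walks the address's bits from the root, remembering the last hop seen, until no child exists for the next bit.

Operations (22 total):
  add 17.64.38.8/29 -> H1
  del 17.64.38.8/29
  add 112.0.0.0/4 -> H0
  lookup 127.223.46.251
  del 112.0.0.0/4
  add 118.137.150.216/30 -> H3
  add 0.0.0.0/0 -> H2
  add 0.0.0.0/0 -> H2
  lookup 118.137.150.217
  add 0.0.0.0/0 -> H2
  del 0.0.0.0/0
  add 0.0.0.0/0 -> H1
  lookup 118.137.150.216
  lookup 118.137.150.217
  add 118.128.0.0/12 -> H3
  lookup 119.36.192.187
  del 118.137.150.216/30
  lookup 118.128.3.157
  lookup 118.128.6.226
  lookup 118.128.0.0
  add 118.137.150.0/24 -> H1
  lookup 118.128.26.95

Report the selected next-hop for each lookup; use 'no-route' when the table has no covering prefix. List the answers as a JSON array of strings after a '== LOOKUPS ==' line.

Apply in order:
  add 17.64.38.8/29 -> H1 at depth 29
  del 17.64.38.8/29 (clear depth 29)
  add 112.0.0.0/4 -> H0 at depth 4
  Q 127.223.46.251: descend 0111 ; hops seen [H0] ; pick H0
  del 112.0.0.0/4 (clear depth 4)
  add 118.137.150.216/30 -> H3 at depth 30
  add 0.0.0.0/0 -> H2 at depth 0
  add 0.0.0.0/0 -> H2 at depth 0
  Q 118.137.150.217: descend 011101101000100110010110110110 ; hops seen [H2,H3] ; pick H3
  add 0.0.0.0/0 -> H2 at depth 0
  del 0.0.0.0/0 (clear depth 0)
  add 0.0.0.0/0 -> H1 at depth 0
  Q 118.137.150.216: descend 011101101000100110010110110110 ; hops seen [H1,H3] ; pick H3
  Q 118.137.150.217: descend 011101101000100110010110110110 ; hops seen [H1,H3] ; pick H3
  add 118.128.0.0/12 -> H3 at depth 12
  Q 119.36.192.187: descend 0111011 ; hops seen [H1] ; pick H1
  del 118.137.150.216/30 (clear depth 30)
  Q 118.128.3.157: descend 011101101000 ; hops seen [H1,H3] ; pick H3
  Q 118.128.6.226: descend 011101101000 ; hops seen [H1,H3] ; pick H3
  Q 118.128.0.0: descend 011101101000 ; hops seen [H1,H3] ; pick H3
  add 118.137.150.0/24 -> H1 at depth 24
  Q 118.128.26.95: descend 011101101000 ; hops seen [H1,H3] ; pick H3

== LOOKUPS ==
["H0","H3","H3","H3","H1","H3","H3","H3","H3"]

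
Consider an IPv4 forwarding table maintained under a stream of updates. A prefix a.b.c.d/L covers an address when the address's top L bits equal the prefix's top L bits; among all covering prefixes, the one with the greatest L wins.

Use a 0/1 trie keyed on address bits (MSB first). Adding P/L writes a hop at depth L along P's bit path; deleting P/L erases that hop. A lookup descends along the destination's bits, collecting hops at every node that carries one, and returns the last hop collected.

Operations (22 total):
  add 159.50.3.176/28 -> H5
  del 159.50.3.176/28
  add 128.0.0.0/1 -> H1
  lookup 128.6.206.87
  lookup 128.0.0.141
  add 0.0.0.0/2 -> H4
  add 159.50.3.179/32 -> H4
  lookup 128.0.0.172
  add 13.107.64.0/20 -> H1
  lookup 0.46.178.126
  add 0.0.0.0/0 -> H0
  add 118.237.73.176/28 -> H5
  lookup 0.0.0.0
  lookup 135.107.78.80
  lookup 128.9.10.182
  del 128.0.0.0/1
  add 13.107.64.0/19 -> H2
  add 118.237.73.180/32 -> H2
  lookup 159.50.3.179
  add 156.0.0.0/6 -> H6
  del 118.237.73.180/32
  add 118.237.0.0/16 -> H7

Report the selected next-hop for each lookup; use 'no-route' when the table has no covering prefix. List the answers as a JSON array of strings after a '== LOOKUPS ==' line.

Trace:
  add 159.50.3.176/28 -> H5 at depth 28
  - 159.50.3.176/28 clear@28
  add 128.0.0.0/1 -> H1 at depth 1
  lookup 128.6.206.87: bits 100 walk d0:-→d1:H1→d2:-→d3:- -> H1
  lookup 128.0.0.141: bits 100 walk d0:-→d1:H1→d2:-→d3:- -> H1
  add 0.0.0.0/2 -> H4 at depth 2
  add 159.50.3.179/32 -> H4 at depth 32
  lookup 128.0.0.172: bits 100 walk d0:-→d1:H1→d2:-→d3:- -> H1
  add 13.107.64.0/20 -> H1 at depth 20
  lookup 0.46.178.126: bits 0000 walk d0:-→d1:-→d2:H4→d3:-→d4:- -> H4
  add 0.0.0.0/0 -> H0 at depth 0
  add 118.237.73.176/28 -> H5 at depth 28
  lookup 0.0.0.0: bits 0000 walk d0:H0→d1:-→d2:H4→d3:-→d4:- -> H4
  lookup 135.107.78.80: bits 100 walk d0:H0→d1:H1→d2:-→d3:- -> H1
  lookup 128.9.10.182: bits 100 walk d0:H0→d1:H1→d2:-→d3:- -> H1
  - 128.0.0.0/1 clear@1
  add 13.107.64.0/19 -> H2 at depth 19
  add 118.237.73.180/32 -> H2 at depth 32
  lookup 159.50.3.179: bits 10011111001100100000001110110011 walk d0:H0→d1:-→d2:-→d3:-→d4:-→d5:-→d6:-→d7:-→d8:-→d9:-→d10:-→d11:-→d12:-→d13:-→d14:-→d15:-→d16:-→d17:-→d18:-→d19:-→d20:-→d21:-→d22:-→d23:-→d24:-→d25:-→d26:-→d27:-→d28:-→d29:-→d30:-→d31:-→d32:H4 -> H4
  add 156.0.0.0/6 -> H6 at depth 6
  - 118.237.73.180/32 clear@32
  add 118.237.0.0/16 -> H7 at depth 16

== LOOKUPS ==
["H1","H1","H1","H4","H4","H1","H1","H4"]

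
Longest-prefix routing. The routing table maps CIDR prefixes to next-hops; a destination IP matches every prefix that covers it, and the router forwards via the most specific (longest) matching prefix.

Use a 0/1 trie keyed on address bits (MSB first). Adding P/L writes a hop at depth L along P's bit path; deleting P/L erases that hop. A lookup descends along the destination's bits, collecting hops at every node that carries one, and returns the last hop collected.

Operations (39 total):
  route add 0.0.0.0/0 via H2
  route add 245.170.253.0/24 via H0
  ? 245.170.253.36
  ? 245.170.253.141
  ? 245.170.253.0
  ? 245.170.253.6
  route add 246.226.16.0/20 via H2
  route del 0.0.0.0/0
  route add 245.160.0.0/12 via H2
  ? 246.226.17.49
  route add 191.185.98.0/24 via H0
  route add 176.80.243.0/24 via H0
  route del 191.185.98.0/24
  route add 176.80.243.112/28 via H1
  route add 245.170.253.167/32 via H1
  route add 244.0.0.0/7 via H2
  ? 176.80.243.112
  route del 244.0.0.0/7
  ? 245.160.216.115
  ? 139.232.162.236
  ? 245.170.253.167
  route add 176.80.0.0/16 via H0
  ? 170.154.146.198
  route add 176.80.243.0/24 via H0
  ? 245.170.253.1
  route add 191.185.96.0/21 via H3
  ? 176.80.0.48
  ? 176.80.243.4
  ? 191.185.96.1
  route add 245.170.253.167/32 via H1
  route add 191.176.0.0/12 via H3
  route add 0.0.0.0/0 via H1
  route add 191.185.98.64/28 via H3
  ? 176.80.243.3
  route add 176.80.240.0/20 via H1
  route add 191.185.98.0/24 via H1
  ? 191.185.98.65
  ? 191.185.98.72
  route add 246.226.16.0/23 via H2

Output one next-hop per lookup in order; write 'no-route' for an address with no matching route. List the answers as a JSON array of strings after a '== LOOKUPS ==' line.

Process each operation:
  add 0.0.0.0/0 -> H2 at depth 0
  add 245.170.253.0/24 -> H0 at depth 24
  ? 245.170.253.36  path d0:H2→d1:-→d2:-→d3:-→d4:-→d5:-→d6:-→d7:-→d8:-→d9:-→d10:-→d11:-→d12:-→d13:-→d14:-→d15:-→d16:-→d17:-→d18:-→d19:-→d20:-→d21:-→d22:-→d23:-→d24:H0  best=H0
  ? 245.170.253.141  path d0:H2→d1:-→d2:-→d3:-→d4:-→d5:-→d6:-→d7:-→d8:-→d9:-→d10:-→d11:-→d12:-→d13:-→d14:-→d15:-→d16:-→d17:-→d18:-→d19:-→d20:-→d21:-→d22:-→d23:-→d24:H0  best=H0
  ? 245.170.253.0  path d0:H2→d1:-→d2:-→d3:-→d4:-→d5:-→d6:-→d7:-→d8:-→d9:-→d10:-→d11:-→d12:-→d13:-→d14:-→d15:-→d16:-→d17:-→d18:-→d19:-→d20:-→d21:-→d22:-→d23:-→d24:H0  best=H0
  ? 245.170.253.6  path d0:H2→d1:-→d2:-→d3:-→d4:-→d5:-→d6:-→d7:-→d8:-→d9:-→d10:-→d11:-→d12:-→d13:-→d14:-→d15:-→d16:-→d17:-→d18:-→d19:-→d20:-→d21:-→d22:-→d23:-→d24:H0  best=H0
  add 246.226.16.0/20 -> H2 at depth 20
  del 0.0.0.0/0 (clear depth 0)
  add 245.160.0.0/12 -> H2 at depth 12
  ? 246.226.17.49  path d0:-→d1:-→d2:-→d3:-→d4:-→d5:-→d6:-→d7:-→d8:-→d9:-→d10:-→d11:-→d12:-→d13:-→d14:-→d15:-→d16:-→d17:-→d18:-→d19:-→d20:H2  best=H2
  add 191.185.98.0/24 -> H0 at depth 24
  add 176.80.243.0/24 -> H0 at depth 24
  del 191.185.98.0/24 (clear depth 24)
  add 176.80.243.112/28 -> H1 at depth 28
  add 245.170.253.167/32 -> H1 at depth 32
  add 244.0.0.0/7 -> H2 at depth 7
  ? 176.80.243.112  path d0:-→d1:-→d2:-→d3:-→d4:-→d5:-→d6:-→d7:-→d8:-→d9:-→d10:-→d11:-→d12:-→d13:-→d14:-→d15:-→d16:-→d17:-→d18:-→d19:-→d20:-→d21:-→d22:-→d23:-→d24:H0→d25:-→d26:-→d27:-→d28:H1  best=H1
  del 244.0.0.0/7 (clear depth 7)
  ? 245.160.216.115  path d0:-→d1:-→d2:-→d3:-→d4:-→d5:-→d6:-→d7:-→d8:-→d9:-→d10:-→d11:-→d12:H2  best=H2
  ? 139.232.162.236  path d0:-→d1:-→d2:-  best=no-route
  ? 245.170.253.167  path d0:-→d1:-→d2:-→d3:-→d4:-→d5:-→d6:-→d7:-→d8:-→d9:-→d10:-→d11:-→d12:H2→d13:-→d14:-→d15:-→d16:-→d17:-→d18:-→d19:-→d20:-→d21:-→d22:-→d23:-→d24:H0→d25:-→d26:-→d27:-→d28:-→d29:-→d30:-→d31:-→d32:H1  best=H1
  add 176.80.0.0/16 -> H0 at depth 16
  ? 170.154.146.198  path d0:-→d1:-→d2:-→d3:-  best=no-route
  add 176.80.243.0/24 -> H0 at depth 24
  ? 245.170.253.1  path d0:-→d1:-→d2:-→d3:-→d4:-→d5:-→d6:-→d7:-→d8:-→d9:-→d10:-→d11:-→d12:H2→d13:-→d14:-→d15:-→d16:-→d17:-→d18:-→d19:-→d20:-→d21:-→d22:-→d23:-→d24:H0  best=H0
  add 191.185.96.0/21 -> H3 at depth 21
  ? 176.80.0.48  path d0:-→d1:-→d2:-→d3:-→d4:-→d5:-→d6:-→d7:-→d8:-→d9:-→d10:-→d11:-→d12:-→d13:-→d14:-→d15:-→d16:H0  best=H0
  ? 176.80.243.4  path d0:-→d1:-→d2:-→d3:-→d4:-→d5:-→d6:-→d7:-→d8:-→d9:-→d10:-→d11:-→d12:-→d13:-→d14:-→d15:-→d16:H0→d17:-→d18:-→d19:-→d20:-→d21:-→d22:-→d23:-→d24:H0→d25:-  best=H0
  ? 191.185.96.1  path d0:-→d1:-→d2:-→d3:-→d4:-→d5:-→d6:-→d7:-→d8:-→d9:-→d10:-→d11:-→d12:-→d13:-→d14:-→d15:-→d16:-→d17:-→d18:-→d19:-→d20:-→d21:H3→d22:-  best=H3
  add 245.170.253.167/32 -> H1 at depth 32
  add 191.176.0.0/12 -> H3 at depth 12
  add 0.0.0.0/0 -> H1 at depth 0
  add 191.185.98.64/28 -> H3 at depth 28
  ? 176.80.243.3  path d0:H1→d1:-→d2:-→d3:-→d4:-→d5:-→d6:-→d7:-→d8:-→d9:-→d10:-→d11:-→d12:-→d13:-→d14:-→d15:-→d16:H0→d17:-→d18:-→d19:-→d20:-→d21:-→d22:-→d23:-→d24:H0→d25:-  best=H0
  add 176.80.240.0/20 -> H1 at depth 20
  add 191.185.98.0/24 -> H1 at depth 24
  ? 191.185.98.65  path d0:H1→d1:-→d2:-→d3:-→d4:-→d5:-→d6:-→d7:-→d8:-→d9:-→d10:-→d11:-→d12:H3→d13:-→d14:-→d15:-→d16:-→d17:-→d18:-→d19:-→d20:-→d21:H3→d22:-→d23:-→d24:H1→d25:-→d26:-→d27:-→d28:H3  best=H3
  ? 191.185.98.72  path d0:H1→d1:-→d2:-→d3:-→d4:-→d5:-→d6:-→d7:-→d8:-→d9:-→d10:-→d11:-→d12:H3→d13:-→d14:-→d15:-→d16:-→d17:-→d18:-→d19:-→d20:-→d21:H3→d22:-→d23:-→d24:H1→d25:-→d26:-→d27:-→d28:H3  best=H3
  add 246.226.16.0/23 -> H2 at depth 23

== LOOKUPS ==
["H0","H0","H0","H0","H2","H1","H2","no-route","H1","no-route","H0","H0","H0","H3","H0","H3","H3"]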